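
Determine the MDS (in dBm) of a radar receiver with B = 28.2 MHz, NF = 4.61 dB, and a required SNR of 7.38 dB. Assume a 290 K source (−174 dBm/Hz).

Sensitivity = −174 + 10 log₁₀(B) + NF + SNR_min
= −174 + 74.5 + 4.61 + 7.38
= −87.51 dBm → −87.5 dBm

−87.5 dBm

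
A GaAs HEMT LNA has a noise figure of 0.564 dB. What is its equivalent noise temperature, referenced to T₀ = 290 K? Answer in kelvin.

F = 10^(0.564/10) = 1.13868
T_e = (F − 1)·T₀ = (1.13868 − 1) × 290 = 40.2 K

40.2 K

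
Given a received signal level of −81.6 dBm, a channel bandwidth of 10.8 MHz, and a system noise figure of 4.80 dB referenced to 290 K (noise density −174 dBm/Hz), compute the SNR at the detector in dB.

17.3 dB

Noise floor: N = −174 + 10 log₁₀(B) + NF
10 log₁₀(1.08×10⁷) = 70.33 dB
N = −174 + 70.33 + 4.80 = −98.87 dBm
SNR = P_sig − N = −81.6 − (−98.87) = 17.27 dB → 17.3 dB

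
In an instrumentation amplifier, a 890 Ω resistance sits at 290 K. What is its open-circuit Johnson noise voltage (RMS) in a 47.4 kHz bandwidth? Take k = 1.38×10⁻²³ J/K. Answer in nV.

V_n = √(4kTRB)
4kTRB = 4 × 1.38×10⁻²³ × 290 × 8.90×10² × 4.74×10⁴ = 6.75×10⁻¹³ V²
V_n = √(6.75×10⁻¹³) = 8.22×10⁻⁷ V = 822 nV

822 nV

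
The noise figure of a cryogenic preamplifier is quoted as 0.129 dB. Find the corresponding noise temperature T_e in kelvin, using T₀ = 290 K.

F = 10^(0.129/10) = 1.03015
T_e = (F − 1)·T₀ = (1.03015 − 1) × 290 = 8.74 K

8.74 K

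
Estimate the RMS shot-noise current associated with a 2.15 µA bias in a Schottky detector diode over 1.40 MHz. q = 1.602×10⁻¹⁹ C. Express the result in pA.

982 pA

I_n = √(2qI·B)
2qI·B = 2 × 1.602×10⁻¹⁹ × 2.15×10⁻⁶ × 1.40×10⁶ = 9.64×10⁻¹⁹ A²
I_n = √(9.64×10⁻¹⁹) = 9.82×10⁻¹⁰ A = 982 pA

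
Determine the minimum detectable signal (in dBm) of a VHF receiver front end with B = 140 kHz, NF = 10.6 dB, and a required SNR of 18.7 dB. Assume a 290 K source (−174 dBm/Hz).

−93.2 dBm

Sensitivity = −174 + 10 log₁₀(B) + NF + SNR_min
= −174 + 51.46 + 10.6 + 18.7
= −93.24 dBm → −93.2 dBm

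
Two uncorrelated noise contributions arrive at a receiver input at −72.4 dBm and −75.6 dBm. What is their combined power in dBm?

−70.7 dBm

Convert to linear, add, convert back:
P₁ = 5.75×10⁻¹¹ W, P₂ = 2.75×10⁻¹¹ W
P_tot = 8.51×10⁻¹¹ W → 10 log₁₀(P_tot / 10⁻³) = −70.7 dBm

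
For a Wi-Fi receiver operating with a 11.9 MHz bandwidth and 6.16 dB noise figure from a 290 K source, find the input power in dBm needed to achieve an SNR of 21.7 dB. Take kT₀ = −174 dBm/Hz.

−75.4 dBm

Sensitivity = −174 + 10 log₁₀(B) + NF + SNR_min
= −174 + 70.76 + 6.16 + 21.7
= −75.38 dBm → −75.4 dBm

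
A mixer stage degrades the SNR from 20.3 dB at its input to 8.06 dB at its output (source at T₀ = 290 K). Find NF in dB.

12.24 dB

NF (dB) = SNR_in(dB) − SNR_out(dB) when the source is at T₀
NF = 20.3 − 8.06 = 12.24 dB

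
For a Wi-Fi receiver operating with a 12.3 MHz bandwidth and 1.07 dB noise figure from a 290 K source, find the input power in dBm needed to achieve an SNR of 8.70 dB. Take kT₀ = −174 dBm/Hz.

Sensitivity = −174 + 10 log₁₀(B) + NF + SNR_min
= −174 + 70.9 + 1.07 + 8.70
= −93.33 dBm → −93.3 dBm

−93.3 dBm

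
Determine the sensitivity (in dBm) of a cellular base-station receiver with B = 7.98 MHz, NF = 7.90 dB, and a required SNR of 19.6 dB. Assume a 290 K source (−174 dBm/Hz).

−77.5 dBm

Sensitivity = −174 + 10 log₁₀(B) + NF + SNR_min
= −174 + 69.02 + 7.90 + 19.6
= −77.48 dBm → −77.5 dBm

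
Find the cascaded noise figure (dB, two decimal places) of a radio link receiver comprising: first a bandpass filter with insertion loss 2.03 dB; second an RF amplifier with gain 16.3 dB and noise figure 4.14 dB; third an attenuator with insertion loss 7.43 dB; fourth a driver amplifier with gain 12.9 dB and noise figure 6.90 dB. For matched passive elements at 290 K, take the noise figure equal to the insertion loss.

Convert to linear (a loss of L dB is a gain of −L dB): F_i = 10^(NF_i/10), G_i = 10^(G_i,dB/10)
  Stage 1: F_1 = 10^(2.03/10) = 1.596, G_1 = 10^(−2.03/10) = 0.6266
  Stage 2: F_2 = 10^(4.14/10) = 2.594, G_2 = 10^(16.3/10) = 42.66
  Stage 3: F_3 = 10^(7.43/10) = 5.534, G_3 = 10^(−7.43/10) = 0.1807
  Stage 4: F_4 = 10^(6.90/10) = 4.898, G_4 = 10^(12.9/10) = 19.50
Friis cascade:
  F = 1.596 + (2.594 − 1)/0.6266 + (5.534 − 1)/26.73 + (4.898 − 1)/4.831 = 5.116
NF = 10 log₁₀(5.116) = 7.09 dB

7.09 dB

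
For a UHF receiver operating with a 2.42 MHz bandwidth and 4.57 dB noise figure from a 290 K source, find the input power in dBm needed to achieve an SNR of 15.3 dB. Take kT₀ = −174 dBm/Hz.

−90.3 dBm

Sensitivity = −174 + 10 log₁₀(B) + NF + SNR_min
= −174 + 63.84 + 4.57 + 15.3
= −90.29 dBm → −90.3 dBm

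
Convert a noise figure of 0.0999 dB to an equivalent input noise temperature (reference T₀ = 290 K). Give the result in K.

F = 10^(0.0999/10) = 1.02327
T_e = (F − 1)·T₀ = (1.02327 − 1) × 290 = 6.75 K

6.75 K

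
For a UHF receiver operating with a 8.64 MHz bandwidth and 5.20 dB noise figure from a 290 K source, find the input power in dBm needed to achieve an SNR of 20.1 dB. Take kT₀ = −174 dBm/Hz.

Sensitivity = −174 + 10 log₁₀(B) + NF + SNR_min
= −174 + 69.37 + 5.20 + 20.1
= −79.33 dBm → −79.3 dBm

−79.3 dBm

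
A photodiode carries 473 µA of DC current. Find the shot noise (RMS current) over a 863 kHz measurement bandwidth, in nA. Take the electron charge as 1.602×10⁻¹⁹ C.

I_n = √(2qI·B)
2qI·B = 2 × 1.602×10⁻¹⁹ × 4.73×10⁻⁴ × 8.63×10⁵ = 1.31×10⁻¹⁶ A²
I_n = √(1.31×10⁻¹⁶) = 1.14×10⁻⁸ A = 11.4 nA

11.4 nA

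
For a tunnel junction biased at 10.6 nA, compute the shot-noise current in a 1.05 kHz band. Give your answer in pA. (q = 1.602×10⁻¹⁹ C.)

I_n = √(2qI·B)
2qI·B = 2 × 1.602×10⁻¹⁹ × 1.06×10⁻⁸ × 1.05×10³ = 3.57×10⁻²⁴ A²
I_n = √(3.57×10⁻²⁴) = 1.89×10⁻¹² A = 1.89 pA

1.89 pA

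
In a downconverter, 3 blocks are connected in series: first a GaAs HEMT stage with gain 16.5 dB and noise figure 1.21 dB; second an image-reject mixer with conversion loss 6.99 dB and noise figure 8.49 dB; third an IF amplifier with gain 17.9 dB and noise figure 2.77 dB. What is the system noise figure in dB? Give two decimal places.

1.92 dB

Convert to linear (a loss of L dB is a gain of −L dB): F_i = 10^(NF_i/10), G_i = 10^(G_i,dB/10)
  Stage 1: F_1 = 10^(1.21/10) = 1.321, G_1 = 10^(16.5/10) = 44.67
  Stage 2: F_2 = 10^(8.49/10) = 7.063, G_2 = 10^(−6.99/10) = 0.2000
  Stage 3: F_3 = 10^(2.77/10) = 1.892, G_3 = 10^(17.9/10) = 61.66
Friis cascade:
  F = 1.321 + (7.063 − 1)/44.67 + (1.892 − 1)/8.933 = 1.557
NF = 10 log₁₀(1.557) = 1.92 dB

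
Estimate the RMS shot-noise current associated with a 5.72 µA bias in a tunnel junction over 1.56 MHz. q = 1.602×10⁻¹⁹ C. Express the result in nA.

1.69 nA

I_n = √(2qI·B)
2qI·B = 2 × 1.602×10⁻¹⁹ × 5.72×10⁻⁶ × 1.56×10⁶ = 2.86×10⁻¹⁸ A²
I_n = √(2.86×10⁻¹⁸) = 1.69×10⁻⁹ A = 1.69 nA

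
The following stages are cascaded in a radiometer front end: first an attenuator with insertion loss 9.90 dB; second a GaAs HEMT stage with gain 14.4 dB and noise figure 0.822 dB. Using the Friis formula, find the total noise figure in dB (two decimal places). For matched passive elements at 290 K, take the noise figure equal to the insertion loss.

10.72 dB

Convert to linear (a loss of L dB is a gain of −L dB): F_i = 10^(NF_i/10), G_i = 10^(G_i,dB/10)
  Stage 1: F_1 = 10^(9.90/10) = 9.772, G_1 = 10^(−9.90/10) = 0.1023
  Stage 2: F_2 = 10^(0.822/10) = 1.208, G_2 = 10^(14.4/10) = 27.54
Friis cascade:
  F = 9.772 + (1.208 − 1)/0.1023 = 11.81
NF = 10 log₁₀(11.81) = 10.72 dB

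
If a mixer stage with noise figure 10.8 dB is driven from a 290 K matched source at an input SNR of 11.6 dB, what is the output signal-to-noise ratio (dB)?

0.8 dB

By definition F = SNR_in/SNR_out, so in dB: SNR_out = SNR_in − NF
SNR_out = 11.6 − 10.8 = 0.8 dB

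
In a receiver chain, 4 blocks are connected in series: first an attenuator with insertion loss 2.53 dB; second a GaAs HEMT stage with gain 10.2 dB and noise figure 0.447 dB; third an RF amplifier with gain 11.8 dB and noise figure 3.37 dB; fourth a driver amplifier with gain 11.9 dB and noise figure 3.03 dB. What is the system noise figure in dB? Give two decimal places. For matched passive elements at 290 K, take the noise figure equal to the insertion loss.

3.42 dB

Convert to linear (a loss of L dB is a gain of −L dB): F_i = 10^(NF_i/10), G_i = 10^(G_i,dB/10)
  Stage 1: F_1 = 10^(2.53/10) = 1.791, G_1 = 10^(−2.53/10) = 0.5585
  Stage 2: F_2 = 10^(0.447/10) = 1.108, G_2 = 10^(10.2/10) = 10.47
  Stage 3: F_3 = 10^(3.37/10) = 2.173, G_3 = 10^(11.8/10) = 15.14
  Stage 4: F_4 = 10^(3.03/10) = 2.009, G_4 = 10^(11.9/10) = 15.49
Friis cascade:
  F = 1.791 + (1.108 − 1)/0.5585 + (2.173 − 1)/5.848 + (2.009 − 1)/88.51 = 2.197
NF = 10 log₁₀(2.197) = 3.42 dB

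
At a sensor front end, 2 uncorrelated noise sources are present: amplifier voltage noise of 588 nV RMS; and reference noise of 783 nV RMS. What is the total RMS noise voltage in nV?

Uncorrelated sources add in power (mean-square): V_tot = √(ΣV_i²)
V_tot = √[(5.88×10⁻⁷)² + (7.83×10⁻⁷)²] = 9.79×10⁻⁷ V = 979 nV

979 nV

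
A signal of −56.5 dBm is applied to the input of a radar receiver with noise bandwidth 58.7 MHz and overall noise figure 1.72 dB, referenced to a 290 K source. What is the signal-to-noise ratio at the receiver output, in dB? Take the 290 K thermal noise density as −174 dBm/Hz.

Noise floor: N = −174 + 10 log₁₀(B) + NF
10 log₁₀(5.87×10⁷) = 77.69 dB
N = −174 + 77.69 + 1.72 = −94.59 dBm
SNR = P_sig − N = −56.5 − (−94.59) = 38.09 dB → 38.1 dB

38.1 dB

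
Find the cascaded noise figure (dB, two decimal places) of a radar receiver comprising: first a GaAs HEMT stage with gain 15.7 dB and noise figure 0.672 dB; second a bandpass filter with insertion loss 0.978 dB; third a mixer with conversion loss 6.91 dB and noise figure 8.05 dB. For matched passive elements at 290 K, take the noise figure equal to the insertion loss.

Convert to linear (a loss of L dB is a gain of −L dB): F_i = 10^(NF_i/10), G_i = 10^(G_i,dB/10)
  Stage 1: F_1 = 10^(0.672/10) = 1.167, G_1 = 10^(15.7/10) = 37.15
  Stage 2: F_2 = 10^(0.978/10) = 1.253, G_2 = 10^(−0.978/10) = 0.7984
  Stage 3: F_3 = 10^(8.05/10) = 6.383, G_3 = 10^(−6.91/10) = 0.2037
Friis cascade:
  F = 1.167 + (1.253 − 1)/37.15 + (6.383 − 1)/29.66 = 1.356
NF = 10 log₁₀(1.356) = 1.32 dB

1.32 dB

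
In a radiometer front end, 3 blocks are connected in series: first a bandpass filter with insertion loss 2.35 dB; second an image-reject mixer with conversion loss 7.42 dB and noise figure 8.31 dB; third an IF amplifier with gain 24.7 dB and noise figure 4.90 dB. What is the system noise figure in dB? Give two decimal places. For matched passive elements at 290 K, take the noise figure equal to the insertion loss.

14.98 dB

Convert to linear (a loss of L dB is a gain of −L dB): F_i = 10^(NF_i/10), G_i = 10^(G_i,dB/10)
  Stage 1: F_1 = 10^(2.35/10) = 1.718, G_1 = 10^(−2.35/10) = 0.5821
  Stage 2: F_2 = 10^(8.31/10) = 6.776, G_2 = 10^(−7.42/10) = 0.1811
  Stage 3: F_3 = 10^(4.90/10) = 3.090, G_3 = 10^(24.7/10) = 295.1
Friis cascade:
  F = 1.718 + (6.776 − 1)/0.5821 + (3.090 − 1)/0.1054 = 31.47
NF = 10 log₁₀(31.47) = 14.98 dB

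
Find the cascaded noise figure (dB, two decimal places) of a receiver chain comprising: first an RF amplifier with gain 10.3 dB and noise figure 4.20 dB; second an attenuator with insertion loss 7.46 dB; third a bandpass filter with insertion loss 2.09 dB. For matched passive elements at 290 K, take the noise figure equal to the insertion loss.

5.29 dB

Convert to linear (a loss of L dB is a gain of −L dB): F_i = 10^(NF_i/10), G_i = 10^(G_i,dB/10)
  Stage 1: F_1 = 10^(4.20/10) = 2.630, G_1 = 10^(10.3/10) = 10.72
  Stage 2: F_2 = 10^(7.46/10) = 5.572, G_2 = 10^(−7.46/10) = 0.1795
  Stage 3: F_3 = 10^(2.09/10) = 1.618, G_3 = 10^(−2.09/10) = 0.6180
Friis cascade:
  F = 2.630 + (5.572 − 1)/10.72 + (1.618 − 1)/1.923 = 3.378
NF = 10 log₁₀(3.378) = 5.29 dB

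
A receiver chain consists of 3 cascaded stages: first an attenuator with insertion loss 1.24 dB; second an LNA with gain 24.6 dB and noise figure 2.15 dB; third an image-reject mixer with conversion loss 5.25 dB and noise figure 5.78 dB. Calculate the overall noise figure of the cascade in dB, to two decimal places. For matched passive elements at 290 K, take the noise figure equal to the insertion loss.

3.42 dB

Convert to linear (a loss of L dB is a gain of −L dB): F_i = 10^(NF_i/10), G_i = 10^(G_i,dB/10)
  Stage 1: F_1 = 10^(1.24/10) = 1.330, G_1 = 10^(−1.24/10) = 0.7516
  Stage 2: F_2 = 10^(2.15/10) = 1.641, G_2 = 10^(24.6/10) = 288.4
  Stage 3: F_3 = 10^(5.78/10) = 3.784, G_3 = 10^(−5.25/10) = 0.2985
Friis cascade:
  F = 1.330 + (1.641 − 1)/0.7516 + (3.784 − 1)/216.8 = 2.196
NF = 10 log₁₀(2.196) = 3.42 dB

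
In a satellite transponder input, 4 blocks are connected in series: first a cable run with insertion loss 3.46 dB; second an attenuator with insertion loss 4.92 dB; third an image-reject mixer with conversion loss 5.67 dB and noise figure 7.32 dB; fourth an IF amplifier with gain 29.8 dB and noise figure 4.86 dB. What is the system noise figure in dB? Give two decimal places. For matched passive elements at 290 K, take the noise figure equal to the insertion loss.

19.52 dB

Convert to linear (a loss of L dB is a gain of −L dB): F_i = 10^(NF_i/10), G_i = 10^(G_i,dB/10)
  Stage 1: F_1 = 10^(3.46/10) = 2.218, G_1 = 10^(−3.46/10) = 0.4508
  Stage 2: F_2 = 10^(4.92/10) = 3.105, G_2 = 10^(−4.92/10) = 0.3221
  Stage 3: F_3 = 10^(7.32/10) = 5.395, G_3 = 10^(−5.67/10) = 0.2710
  Stage 4: F_4 = 10^(4.86/10) = 3.062, G_4 = 10^(29.8/10) = 955.0
Friis cascade:
  F = 2.218 + (3.105 − 1)/0.4508 + (5.395 − 1)/0.1452 + (3.062 − 1)/0.03936 = 89.55
NF = 10 log₁₀(89.55) = 19.52 dB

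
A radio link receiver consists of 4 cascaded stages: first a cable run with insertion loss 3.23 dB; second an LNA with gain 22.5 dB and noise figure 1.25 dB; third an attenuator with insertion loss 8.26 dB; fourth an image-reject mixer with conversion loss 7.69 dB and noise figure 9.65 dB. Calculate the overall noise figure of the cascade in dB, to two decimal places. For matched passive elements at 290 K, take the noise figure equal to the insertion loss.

5.47 dB

Convert to linear (a loss of L dB is a gain of −L dB): F_i = 10^(NF_i/10), G_i = 10^(G_i,dB/10)
  Stage 1: F_1 = 10^(3.23/10) = 2.104, G_1 = 10^(−3.23/10) = 0.4753
  Stage 2: F_2 = 10^(1.25/10) = 1.334, G_2 = 10^(22.5/10) = 177.8
  Stage 3: F_3 = 10^(8.26/10) = 6.699, G_3 = 10^(−8.26/10) = 0.1493
  Stage 4: F_4 = 10^(9.65/10) = 9.226, G_4 = 10^(−7.69/10) = 0.1702
Friis cascade:
  F = 2.104 + (1.334 − 1)/0.4753 + (6.699 − 1)/84.53 + (9.226 − 1)/12.62 = 3.525
NF = 10 log₁₀(3.525) = 5.47 dB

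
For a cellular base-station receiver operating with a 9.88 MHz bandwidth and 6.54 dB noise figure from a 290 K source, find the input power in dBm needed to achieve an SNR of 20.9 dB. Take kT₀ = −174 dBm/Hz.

Sensitivity = −174 + 10 log₁₀(B) + NF + SNR_min
= −174 + 69.95 + 6.54 + 20.9
= −76.61 dBm → −76.6 dBm

−76.6 dBm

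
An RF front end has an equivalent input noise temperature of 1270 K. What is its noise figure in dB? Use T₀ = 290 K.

F = 1 + T_e/T₀ = 1 + 1270/290 = 5.37931
NF = 10 log₁₀(5.37931) = 7.31 dB

7.31 dB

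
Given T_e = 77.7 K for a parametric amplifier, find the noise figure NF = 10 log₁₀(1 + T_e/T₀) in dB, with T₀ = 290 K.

F = 1 + T_e/T₀ = 1 + 77.7/290 = 1.26793
NF = 10 log₁₀(1.26793) = 1.03 dB

1.03 dB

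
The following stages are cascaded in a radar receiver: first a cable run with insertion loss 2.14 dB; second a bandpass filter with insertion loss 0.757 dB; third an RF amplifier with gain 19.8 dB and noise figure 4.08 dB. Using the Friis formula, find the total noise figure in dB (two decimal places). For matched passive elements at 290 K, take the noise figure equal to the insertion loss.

6.98 dB

Convert to linear (a loss of L dB is a gain of −L dB): F_i = 10^(NF_i/10), G_i = 10^(G_i,dB/10)
  Stage 1: F_1 = 10^(2.14/10) = 1.637, G_1 = 10^(−2.14/10) = 0.6109
  Stage 2: F_2 = 10^(0.757/10) = 1.190, G_2 = 10^(−0.757/10) = 0.8400
  Stage 3: F_3 = 10^(4.08/10) = 2.559, G_3 = 10^(19.8/10) = 95.50
Friis cascade:
  F = 1.637 + (1.190 − 1)/0.6109 + (2.559 − 1)/0.5132 = 4.985
NF = 10 log₁₀(4.985) = 6.98 dB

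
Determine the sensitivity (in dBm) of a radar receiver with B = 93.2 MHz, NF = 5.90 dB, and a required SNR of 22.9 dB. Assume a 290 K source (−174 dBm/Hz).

−65.5 dBm

Sensitivity = −174 + 10 log₁₀(B) + NF + SNR_min
= −174 + 79.69 + 5.90 + 22.9
= −65.51 dBm → −65.5 dBm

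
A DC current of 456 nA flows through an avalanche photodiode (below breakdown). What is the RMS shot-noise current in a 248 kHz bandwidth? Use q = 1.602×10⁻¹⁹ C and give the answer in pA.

I_n = √(2qI·B)
2qI·B = 2 × 1.602×10⁻¹⁹ × 4.56×10⁻⁷ × 2.48×10⁵ = 3.62×10⁻²⁰ A²
I_n = √(3.62×10⁻²⁰) = 1.90×10⁻¹⁰ A = 190 pA

190 pA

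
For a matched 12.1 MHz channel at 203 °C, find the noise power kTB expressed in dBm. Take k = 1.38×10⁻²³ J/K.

−101.0 dBm

T = 203 °C + 273.15 = 476.15 K
P_n = kTB = 1.38×10⁻²³ × 476.15 × 1.21×10⁷ = 7.95×10⁻¹⁴ W
In dBm: 10 log₁₀(7.95×10⁻¹⁴ / 10⁻³) = −101.0 dBm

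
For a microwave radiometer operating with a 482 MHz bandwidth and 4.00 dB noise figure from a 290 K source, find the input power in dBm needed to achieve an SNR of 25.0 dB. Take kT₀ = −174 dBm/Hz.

−58.2 dBm

Sensitivity = −174 + 10 log₁₀(B) + NF + SNR_min
= −174 + 86.83 + 4.00 + 25.0
= −58.17 dBm → −58.2 dBm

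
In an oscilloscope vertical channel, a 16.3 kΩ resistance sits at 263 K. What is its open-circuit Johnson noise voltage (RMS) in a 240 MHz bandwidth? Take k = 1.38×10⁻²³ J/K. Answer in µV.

238 µV

V_n = √(4kTRB)
4kTRB = 4 × 1.38×10⁻²³ × 263 × 1.63×10⁴ × 2.40×10⁸ = 5.68×10⁻⁸ V²
V_n = √(5.68×10⁻⁸) = 2.38×10⁻⁴ V = 238 µV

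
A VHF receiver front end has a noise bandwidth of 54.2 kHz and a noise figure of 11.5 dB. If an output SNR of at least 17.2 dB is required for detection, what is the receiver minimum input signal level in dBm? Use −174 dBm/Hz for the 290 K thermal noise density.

Sensitivity = −174 + 10 log₁₀(B) + NF + SNR_min
= −174 + 47.34 + 11.5 + 17.2
= −97.96 dBm → −98.0 dBm

−98.0 dBm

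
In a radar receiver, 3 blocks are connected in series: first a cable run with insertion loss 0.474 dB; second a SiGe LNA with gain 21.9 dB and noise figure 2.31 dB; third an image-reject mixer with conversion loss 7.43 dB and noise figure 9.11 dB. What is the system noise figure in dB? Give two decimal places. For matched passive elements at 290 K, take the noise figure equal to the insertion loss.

Convert to linear (a loss of L dB is a gain of −L dB): F_i = 10^(NF_i/10), G_i = 10^(G_i,dB/10)
  Stage 1: F_1 = 10^(0.474/10) = 1.115, G_1 = 10^(−0.474/10) = 0.8966
  Stage 2: F_2 = 10^(2.31/10) = 1.702, G_2 = 10^(21.9/10) = 154.9
  Stage 3: F_3 = 10^(9.11/10) = 8.147, G_3 = 10^(−7.43/10) = 0.1807
Friis cascade:
  F = 1.115 + (1.702 − 1)/0.8966 + (8.147 − 1)/138.9 = 1.950
NF = 10 log₁₀(1.950) = 2.90 dB

2.90 dB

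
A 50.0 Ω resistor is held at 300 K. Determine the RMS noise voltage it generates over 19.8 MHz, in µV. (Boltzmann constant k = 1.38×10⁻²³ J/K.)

4.05 µV

V_n = √(4kTRB)
4kTRB = 4 × 1.38×10⁻²³ × 300 × 5.00×10¹ × 1.98×10⁷ = 1.64×10⁻¹¹ V²
V_n = √(1.64×10⁻¹¹) = 4.05×10⁻⁶ V = 4.05 µV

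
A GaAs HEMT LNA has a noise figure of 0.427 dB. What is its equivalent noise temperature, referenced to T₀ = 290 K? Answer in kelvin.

F = 10^(0.427/10) = 1.10332
T_e = (F − 1)·T₀ = (1.10332 − 1) × 290 = 30.0 K

30.0 K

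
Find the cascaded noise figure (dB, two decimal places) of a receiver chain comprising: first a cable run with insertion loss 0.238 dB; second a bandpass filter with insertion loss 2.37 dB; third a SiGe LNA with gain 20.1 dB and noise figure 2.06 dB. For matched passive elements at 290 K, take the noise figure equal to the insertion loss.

4.67 dB

Convert to linear (a loss of L dB is a gain of −L dB): F_i = 10^(NF_i/10), G_i = 10^(G_i,dB/10)
  Stage 1: F_1 = 10^(0.238/10) = 1.056, G_1 = 10^(−0.238/10) = 0.9467
  Stage 2: F_2 = 10^(2.37/10) = 1.726, G_2 = 10^(−2.37/10) = 0.5794
  Stage 3: F_3 = 10^(2.06/10) = 1.607, G_3 = 10^(20.1/10) = 102.3
Friis cascade:
  F = 1.056 + (1.726 − 1)/0.9467 + (1.607 − 1)/0.5485 = 2.930
NF = 10 log₁₀(2.930) = 4.67 dB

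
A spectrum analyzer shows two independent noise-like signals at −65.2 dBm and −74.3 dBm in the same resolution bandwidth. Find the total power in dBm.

Convert to linear, add, convert back:
P₁ = 3.02×10⁻¹⁰ W, P₂ = 3.72×10⁻¹¹ W
P_tot = 3.39×10⁻¹⁰ W → 10 log₁₀(P_tot / 10⁻³) = −64.7 dBm

−64.7 dBm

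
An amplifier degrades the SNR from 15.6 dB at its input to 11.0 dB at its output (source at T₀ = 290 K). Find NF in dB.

4.6 dB

NF (dB) = SNR_in(dB) − SNR_out(dB) when the source is at T₀
NF = 15.6 − 11.0 = 4.6 dB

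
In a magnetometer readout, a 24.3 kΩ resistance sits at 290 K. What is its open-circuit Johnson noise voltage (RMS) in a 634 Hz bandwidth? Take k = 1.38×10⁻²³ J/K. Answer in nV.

497 nV

V_n = √(4kTRB)
4kTRB = 4 × 1.38×10⁻²³ × 290 × 2.43×10⁴ × 6.34×10² = 2.47×10⁻¹³ V²
V_n = √(2.47×10⁻¹³) = 4.97×10⁻⁷ V = 497 nV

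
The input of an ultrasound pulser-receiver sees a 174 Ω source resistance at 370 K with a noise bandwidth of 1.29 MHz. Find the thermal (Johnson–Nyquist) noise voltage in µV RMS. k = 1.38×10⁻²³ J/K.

2.14 µV

V_n = √(4kTRB)
4kTRB = 4 × 1.38×10⁻²³ × 370 × 1.74×10² × 1.29×10⁶ = 4.58×10⁻¹² V²
V_n = √(4.58×10⁻¹²) = 2.14×10⁻⁶ V = 2.14 µV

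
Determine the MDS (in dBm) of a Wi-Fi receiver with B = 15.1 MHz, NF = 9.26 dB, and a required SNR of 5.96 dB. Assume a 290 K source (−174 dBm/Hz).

Sensitivity = −174 + 10 log₁₀(B) + NF + SNR_min
= −174 + 71.79 + 9.26 + 5.96
= −86.99 dBm → −87.0 dBm

−87.0 dBm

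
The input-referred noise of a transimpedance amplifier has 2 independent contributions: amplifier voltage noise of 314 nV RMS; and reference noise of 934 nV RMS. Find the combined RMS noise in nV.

985 nV

Uncorrelated sources add in power (mean-square): V_tot = √(ΣV_i²)
V_tot = √[(3.14×10⁻⁷)² + (9.34×10⁻⁷)²] = 9.85×10⁻⁷ V = 985 nV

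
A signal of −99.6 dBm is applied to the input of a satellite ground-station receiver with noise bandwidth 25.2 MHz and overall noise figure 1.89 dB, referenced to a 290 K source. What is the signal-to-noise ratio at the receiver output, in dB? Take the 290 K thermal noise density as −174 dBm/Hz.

−1.5 dB

Noise floor: N = −174 + 10 log₁₀(B) + NF
10 log₁₀(2.52×10⁷) = 74.01 dB
N = −174 + 74.01 + 1.89 = −98.10 dBm
SNR = P_sig − N = −99.6 − (−98.10) = −1.50 dB → −1.5 dB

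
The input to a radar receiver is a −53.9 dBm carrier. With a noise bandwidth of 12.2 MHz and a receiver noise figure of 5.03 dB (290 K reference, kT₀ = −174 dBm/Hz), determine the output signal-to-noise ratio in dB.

Noise floor: N = −174 + 10 log₁₀(B) + NF
10 log₁₀(1.22×10⁷) = 70.86 dB
N = −174 + 70.86 + 5.03 = −98.11 dBm
SNR = P_sig − N = −53.9 − (−98.11) = 44.21 dB → 44.2 dB

44.2 dB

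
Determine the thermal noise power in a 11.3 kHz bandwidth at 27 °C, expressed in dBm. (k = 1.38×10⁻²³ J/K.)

T = 27 °C + 273.15 = 300.15 K
P_n = kTB = 1.38×10⁻²³ × 300.15 × 1.13×10⁴ = 4.68×10⁻¹⁷ W
In dBm: 10 log₁₀(4.68×10⁻¹⁷ / 10⁻³) = −133.3 dBm

−133.3 dBm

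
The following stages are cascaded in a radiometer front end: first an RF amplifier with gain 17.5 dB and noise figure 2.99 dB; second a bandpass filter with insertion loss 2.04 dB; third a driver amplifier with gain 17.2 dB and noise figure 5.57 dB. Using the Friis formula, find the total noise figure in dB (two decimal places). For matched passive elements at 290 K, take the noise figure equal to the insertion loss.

Convert to linear (a loss of L dB is a gain of −L dB): F_i = 10^(NF_i/10), G_i = 10^(G_i,dB/10)
  Stage 1: F_1 = 10^(2.99/10) = 1.991, G_1 = 10^(17.5/10) = 56.23
  Stage 2: F_2 = 10^(2.04/10) = 1.600, G_2 = 10^(−2.04/10) = 0.6252
  Stage 3: F_3 = 10^(5.57/10) = 3.606, G_3 = 10^(17.2/10) = 52.48
Friis cascade:
  F = 1.991 + (1.600 − 1)/56.23 + (3.606 − 1)/35.16 = 2.075
NF = 10 log₁₀(2.075) = 3.17 dB

3.17 dB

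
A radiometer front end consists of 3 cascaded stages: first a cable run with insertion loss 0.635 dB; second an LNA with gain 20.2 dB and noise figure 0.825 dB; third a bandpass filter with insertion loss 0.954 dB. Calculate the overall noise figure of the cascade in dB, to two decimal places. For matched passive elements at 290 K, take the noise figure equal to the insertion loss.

Convert to linear (a loss of L dB is a gain of −L dB): F_i = 10^(NF_i/10), G_i = 10^(G_i,dB/10)
  Stage 1: F_1 = 10^(0.635/10) = 1.157, G_1 = 10^(−0.635/10) = 0.8640
  Stage 2: F_2 = 10^(0.825/10) = 1.209, G_2 = 10^(20.2/10) = 104.7
  Stage 3: F_3 = 10^(0.954/10) = 1.246, G_3 = 10^(−0.954/10) = 0.8028
Friis cascade:
  F = 1.157 + (1.209 − 1)/0.8640 + (1.246 − 1)/90.47 = 1.402
NF = 10 log₁₀(1.402) = 1.47 dB

1.47 dB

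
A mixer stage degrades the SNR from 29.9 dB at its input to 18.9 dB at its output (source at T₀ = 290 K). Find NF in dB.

NF (dB) = SNR_in(dB) − SNR_out(dB) when the source is at T₀
NF = 29.9 − 18.9 = 11.0 dB

11.0 dB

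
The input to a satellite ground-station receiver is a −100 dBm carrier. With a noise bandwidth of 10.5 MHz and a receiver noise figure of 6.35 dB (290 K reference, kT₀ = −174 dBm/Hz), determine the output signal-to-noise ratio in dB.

Noise floor: N = −174 + 10 log₁₀(B) + NF
10 log₁₀(1.05×10⁷) = 70.21 dB
N = −174 + 70.21 + 6.35 = −97.44 dBm
SNR = P_sig − N = −100 − (−97.44) = −2.56 dB → −2.6 dB

−2.6 dB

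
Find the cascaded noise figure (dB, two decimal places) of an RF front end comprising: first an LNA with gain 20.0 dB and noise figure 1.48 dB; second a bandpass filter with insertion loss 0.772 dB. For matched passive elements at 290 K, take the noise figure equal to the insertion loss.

Convert to linear (a loss of L dB is a gain of −L dB): F_i = 10^(NF_i/10), G_i = 10^(G_i,dB/10)
  Stage 1: F_1 = 10^(1.48/10) = 1.406, G_1 = 10^(20.0/10) = 100.0
  Stage 2: F_2 = 10^(0.772/10) = 1.195, G_2 = 10^(−0.772/10) = 0.8371
Friis cascade:
  F = 1.406 + (1.195 − 1)/100.0 = 1.408
NF = 10 log₁₀(1.408) = 1.49 dB

1.49 dB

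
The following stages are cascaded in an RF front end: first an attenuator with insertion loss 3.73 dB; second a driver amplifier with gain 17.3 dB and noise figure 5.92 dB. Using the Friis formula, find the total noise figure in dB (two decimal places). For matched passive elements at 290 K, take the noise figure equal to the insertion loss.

Convert to linear (a loss of L dB is a gain of −L dB): F_i = 10^(NF_i/10), G_i = 10^(G_i,dB/10)
  Stage 1: F_1 = 10^(3.73/10) = 2.360, G_1 = 10^(−3.73/10) = 0.4236
  Stage 2: F_2 = 10^(5.92/10) = 3.908, G_2 = 10^(17.3/10) = 53.70
Friis cascade:
  F = 2.360 + (3.908 − 1)/0.4236 = 9.226
NF = 10 log₁₀(9.226) = 9.65 dB

9.65 dB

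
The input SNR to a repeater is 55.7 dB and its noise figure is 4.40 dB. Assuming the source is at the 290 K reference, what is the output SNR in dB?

51.30 dB

By definition F = SNR_in/SNR_out, so in dB: SNR_out = SNR_in − NF
SNR_out = 55.7 − 4.40 = 51.30 dB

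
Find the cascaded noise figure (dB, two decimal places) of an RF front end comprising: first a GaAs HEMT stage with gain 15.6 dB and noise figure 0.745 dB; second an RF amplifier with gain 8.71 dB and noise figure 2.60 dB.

Convert to linear (a loss of L dB is a gain of −L dB): F_i = 10^(NF_i/10), G_i = 10^(G_i,dB/10)
  Stage 1: F_1 = 10^(0.745/10) = 1.187, G_1 = 10^(15.6/10) = 36.31
  Stage 2: F_2 = 10^(2.60/10) = 1.820, G_2 = 10^(8.71/10) = 7.430
Friis cascade:
  F = 1.187 + (1.820 − 1)/36.31 = 1.210
NF = 10 log₁₀(1.210) = 0.83 dB

0.83 dB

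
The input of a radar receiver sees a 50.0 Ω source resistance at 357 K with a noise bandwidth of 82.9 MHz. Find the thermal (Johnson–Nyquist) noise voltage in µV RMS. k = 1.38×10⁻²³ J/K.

V_n = √(4kTRB)
4kTRB = 4 × 1.38×10⁻²³ × 357 × 5.00×10¹ × 8.29×10⁷ = 8.17×10⁻¹¹ V²
V_n = √(8.17×10⁻¹¹) = 9.04×10⁻⁶ V = 9.04 µV

9.04 µV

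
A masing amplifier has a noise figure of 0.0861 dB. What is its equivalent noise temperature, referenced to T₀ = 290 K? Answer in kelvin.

5.81 K

F = 10^(0.0861/10) = 1.02002
T_e = (F − 1)·T₀ = (1.02002 − 1) × 290 = 5.81 K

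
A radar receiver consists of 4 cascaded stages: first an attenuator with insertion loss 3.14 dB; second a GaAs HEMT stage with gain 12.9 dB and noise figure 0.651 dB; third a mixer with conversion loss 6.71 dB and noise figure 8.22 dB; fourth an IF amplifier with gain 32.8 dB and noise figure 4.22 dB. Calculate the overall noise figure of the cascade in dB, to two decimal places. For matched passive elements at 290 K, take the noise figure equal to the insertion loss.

Convert to linear (a loss of L dB is a gain of −L dB): F_i = 10^(NF_i/10), G_i = 10^(G_i,dB/10)
  Stage 1: F_1 = 10^(3.14/10) = 2.061, G_1 = 10^(−3.14/10) = 0.4853
  Stage 2: F_2 = 10^(0.651/10) = 1.162, G_2 = 10^(12.9/10) = 19.50
  Stage 3: F_3 = 10^(8.22/10) = 6.637, G_3 = 10^(−6.71/10) = 0.2133
  Stage 4: F_4 = 10^(4.22/10) = 2.642, G_4 = 10^(32.8/10) = 1905
Friis cascade:
  F = 2.061 + (1.162 − 1)/0.4853 + (6.637 − 1)/9.462 + (2.642 − 1)/2.018 = 3.803
NF = 10 log₁₀(3.803) = 5.80 dB

5.80 dB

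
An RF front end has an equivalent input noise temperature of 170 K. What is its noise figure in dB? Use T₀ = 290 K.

2.00 dB

F = 1 + T_e/T₀ = 1 + 170/290 = 1.58621
NF = 10 log₁₀(1.58621) = 2.00 dB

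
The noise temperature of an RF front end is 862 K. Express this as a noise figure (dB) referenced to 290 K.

5.99 dB

F = 1 + T_e/T₀ = 1 + 862/290 = 3.97241
NF = 10 log₁₀(3.97241) = 5.99 dB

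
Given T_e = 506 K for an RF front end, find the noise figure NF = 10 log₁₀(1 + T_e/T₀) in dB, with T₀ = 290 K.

F = 1 + T_e/T₀ = 1 + 506/290 = 2.74483
NF = 10 log₁₀(2.74483) = 4.39 dB

4.39 dB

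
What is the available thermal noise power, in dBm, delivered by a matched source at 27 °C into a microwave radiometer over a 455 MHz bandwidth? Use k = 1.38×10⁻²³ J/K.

−87.2 dBm

T = 27 °C + 273.15 = 300.15 K
P_n = kTB = 1.38×10⁻²³ × 300.15 × 4.55×10⁸ = 1.88×10⁻¹² W
In dBm: 10 log₁₀(1.88×10⁻¹² / 10⁻³) = −87.2 dBm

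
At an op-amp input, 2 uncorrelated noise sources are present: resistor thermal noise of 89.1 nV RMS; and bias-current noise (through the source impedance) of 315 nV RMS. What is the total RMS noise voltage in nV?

327 nV

Uncorrelated sources add in power (mean-square): V_tot = √(ΣV_i²)
V_tot = √[(8.91×10⁻⁸)² + (3.15×10⁻⁷)²] = 3.27×10⁻⁷ V = 327 nV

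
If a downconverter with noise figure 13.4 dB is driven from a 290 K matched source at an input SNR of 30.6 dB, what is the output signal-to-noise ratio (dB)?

17.2 dB

By definition F = SNR_in/SNR_out, so in dB: SNR_out = SNR_in − NF
SNR_out = 30.6 − 13.4 = 17.2 dB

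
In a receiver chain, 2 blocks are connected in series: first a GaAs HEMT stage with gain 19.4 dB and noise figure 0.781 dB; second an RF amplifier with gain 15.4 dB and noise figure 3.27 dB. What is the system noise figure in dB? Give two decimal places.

0.83 dB

Convert to linear (a loss of L dB is a gain of −L dB): F_i = 10^(NF_i/10), G_i = 10^(G_i,dB/10)
  Stage 1: F_1 = 10^(0.781/10) = 1.197, G_1 = 10^(19.4/10) = 87.10
  Stage 2: F_2 = 10^(3.27/10) = 2.123, G_2 = 10^(15.4/10) = 34.67
Friis cascade:
  F = 1.197 + (2.123 − 1)/87.10 = 1.210
NF = 10 log₁₀(1.210) = 0.83 dB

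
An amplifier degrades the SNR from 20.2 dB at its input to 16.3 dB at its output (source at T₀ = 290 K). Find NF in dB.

3.9 dB

NF (dB) = SNR_in(dB) − SNR_out(dB) when the source is at T₀
NF = 20.2 − 16.3 = 3.9 dB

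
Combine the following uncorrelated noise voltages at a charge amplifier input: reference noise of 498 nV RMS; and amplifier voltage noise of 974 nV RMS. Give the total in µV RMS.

1.09 µV

Uncorrelated sources add in power (mean-square): V_tot = √(ΣV_i²)
V_tot = √[(4.98×10⁻⁷)² + (9.74×10⁻⁷)²] = 1.09×10⁻⁶ V = 1.09 µV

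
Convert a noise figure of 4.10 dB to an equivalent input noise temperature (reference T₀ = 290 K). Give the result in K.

F = 10^(4.10/10) = 2.5704
T_e = (F − 1)·T₀ = (2.5704 − 1) × 290 = 455 K

455 K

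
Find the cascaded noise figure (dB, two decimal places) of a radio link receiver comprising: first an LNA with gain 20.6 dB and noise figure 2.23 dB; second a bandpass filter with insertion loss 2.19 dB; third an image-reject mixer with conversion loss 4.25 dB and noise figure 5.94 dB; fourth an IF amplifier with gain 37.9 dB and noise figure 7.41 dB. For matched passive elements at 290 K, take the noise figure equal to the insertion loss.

2.77 dB

Convert to linear (a loss of L dB is a gain of −L dB): F_i = 10^(NF_i/10), G_i = 10^(G_i,dB/10)
  Stage 1: F_1 = 10^(2.23/10) = 1.671, G_1 = 10^(20.6/10) = 114.8
  Stage 2: F_2 = 10^(2.19/10) = 1.656, G_2 = 10^(−2.19/10) = 0.6039
  Stage 3: F_3 = 10^(5.94/10) = 3.926, G_3 = 10^(−4.25/10) = 0.3758
  Stage 4: F_4 = 10^(7.41/10) = 5.508, G_4 = 10^(37.9/10) = 6166
Friis cascade:
  F = 1.671 + (1.656 − 1)/114.8 + (3.926 − 1)/69.34 + (5.508 − 1)/26.06 = 1.892
NF = 10 log₁₀(1.892) = 2.77 dB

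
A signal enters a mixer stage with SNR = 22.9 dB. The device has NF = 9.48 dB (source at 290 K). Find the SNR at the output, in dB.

13.42 dB

By definition F = SNR_in/SNR_out, so in dB: SNR_out = SNR_in − NF
SNR_out = 22.9 − 9.48 = 13.42 dB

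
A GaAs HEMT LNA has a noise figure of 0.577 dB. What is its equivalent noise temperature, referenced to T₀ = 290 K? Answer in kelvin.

F = 10^(0.577/10) = 1.14209
T_e = (F − 1)·T₀ = (1.14209 − 1) × 290 = 41.2 K

41.2 K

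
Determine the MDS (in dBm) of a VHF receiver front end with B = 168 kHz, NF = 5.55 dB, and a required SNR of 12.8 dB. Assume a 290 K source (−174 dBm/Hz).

Sensitivity = −174 + 10 log₁₀(B) + NF + SNR_min
= −174 + 52.25 + 5.55 + 12.8
= −103.40 dBm → −103.4 dBm

−103.4 dBm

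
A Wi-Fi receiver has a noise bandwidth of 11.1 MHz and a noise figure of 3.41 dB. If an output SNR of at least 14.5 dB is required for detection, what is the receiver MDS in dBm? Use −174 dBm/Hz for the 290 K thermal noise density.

Sensitivity = −174 + 10 log₁₀(B) + NF + SNR_min
= −174 + 70.45 + 3.41 + 14.5
= −85.64 dBm → −85.6 dBm

−85.6 dBm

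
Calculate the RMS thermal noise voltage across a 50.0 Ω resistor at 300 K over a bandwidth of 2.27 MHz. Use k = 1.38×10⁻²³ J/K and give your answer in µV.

1.37 µV

V_n = √(4kTRB)
4kTRB = 4 × 1.38×10⁻²³ × 300 × 5.00×10¹ × 2.27×10⁶ = 1.88×10⁻¹² V²
V_n = √(1.88×10⁻¹²) = 1.37×10⁻⁶ V = 1.37 µV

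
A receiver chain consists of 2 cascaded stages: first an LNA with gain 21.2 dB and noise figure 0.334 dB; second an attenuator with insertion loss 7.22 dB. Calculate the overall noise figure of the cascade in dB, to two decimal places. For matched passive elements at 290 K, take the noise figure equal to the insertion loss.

0.46 dB

Convert to linear (a loss of L dB is a gain of −L dB): F_i = 10^(NF_i/10), G_i = 10^(G_i,dB/10)
  Stage 1: F_1 = 10^(0.334/10) = 1.080, G_1 = 10^(21.2/10) = 131.8
  Stage 2: F_2 = 10^(7.22/10) = 5.272, G_2 = 10^(−7.22/10) = 0.1897
Friis cascade:
  F = 1.080 + (5.272 − 1)/131.8 = 1.112
NF = 10 log₁₀(1.112) = 0.46 dB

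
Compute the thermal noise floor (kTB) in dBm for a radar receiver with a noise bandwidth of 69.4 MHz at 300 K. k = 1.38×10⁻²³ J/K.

P_n = kTB = 1.38×10⁻²³ × 300 × 6.94×10⁷ = 2.87×10⁻¹³ W
In dBm: 10 log₁₀(2.87×10⁻¹³ / 10⁻³) = −95.4 dBm

−95.4 dBm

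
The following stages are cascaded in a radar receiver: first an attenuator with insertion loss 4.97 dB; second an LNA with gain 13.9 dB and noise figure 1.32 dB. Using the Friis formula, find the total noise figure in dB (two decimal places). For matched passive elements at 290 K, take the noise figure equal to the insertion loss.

6.29 dB

Convert to linear (a loss of L dB is a gain of −L dB): F_i = 10^(NF_i/10), G_i = 10^(G_i,dB/10)
  Stage 1: F_1 = 10^(4.97/10) = 3.141, G_1 = 10^(−4.97/10) = 0.3184
  Stage 2: F_2 = 10^(1.32/10) = 1.355, G_2 = 10^(13.9/10) = 24.55
Friis cascade:
  F = 3.141 + (1.355 − 1)/0.3184 = 4.256
NF = 10 log₁₀(4.256) = 6.29 dB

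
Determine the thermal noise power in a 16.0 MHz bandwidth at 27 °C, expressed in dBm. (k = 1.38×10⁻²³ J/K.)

T = 27 °C + 273.15 = 300.15 K
P_n = kTB = 1.38×10⁻²³ × 300.15 × 1.60×10⁷ = 6.63×10⁻¹⁴ W
In dBm: 10 log₁₀(6.63×10⁻¹⁴ / 10⁻³) = −101.8 dBm

−101.8 dBm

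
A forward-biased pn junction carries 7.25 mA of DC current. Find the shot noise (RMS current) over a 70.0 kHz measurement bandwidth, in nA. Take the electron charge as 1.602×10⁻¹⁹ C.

I_n = √(2qI·B)
2qI·B = 2 × 1.602×10⁻¹⁹ × 7.25×10⁻³ × 7.00×10⁴ = 1.63×10⁻¹⁶ A²
I_n = √(1.63×10⁻¹⁶) = 1.28×10⁻⁸ A = 12.8 nA

12.8 nA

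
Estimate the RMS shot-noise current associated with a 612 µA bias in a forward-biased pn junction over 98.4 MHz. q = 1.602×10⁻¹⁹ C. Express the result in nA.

139 nA

I_n = √(2qI·B)
2qI·B = 2 × 1.602×10⁻¹⁹ × 6.12×10⁻⁴ × 9.84×10⁷ = 1.93×10⁻¹⁴ A²
I_n = √(1.93×10⁻¹⁴) = 1.39×10⁻⁷ A = 139 nA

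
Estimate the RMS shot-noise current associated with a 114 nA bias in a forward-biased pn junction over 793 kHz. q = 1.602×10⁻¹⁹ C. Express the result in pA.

170 pA

I_n = √(2qI·B)
2qI·B = 2 × 1.602×10⁻¹⁹ × 1.14×10⁻⁷ × 7.93×10⁵ = 2.90×10⁻²⁰ A²
I_n = √(2.90×10⁻²⁰) = 1.70×10⁻¹⁰ A = 170 pA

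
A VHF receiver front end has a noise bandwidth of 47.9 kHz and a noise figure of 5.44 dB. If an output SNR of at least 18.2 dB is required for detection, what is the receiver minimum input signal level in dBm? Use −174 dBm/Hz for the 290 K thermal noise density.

−103.6 dBm

Sensitivity = −174 + 10 log₁₀(B) + NF + SNR_min
= −174 + 46.8 + 5.44 + 18.2
= −103.56 dBm → −103.6 dBm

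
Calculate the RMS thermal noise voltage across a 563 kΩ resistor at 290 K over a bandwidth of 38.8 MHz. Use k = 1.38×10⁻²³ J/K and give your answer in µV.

591 µV

V_n = √(4kTRB)
4kTRB = 4 × 1.38×10⁻²³ × 290 × 5.63×10⁵ × 3.88×10⁷ = 3.50×10⁻⁷ V²
V_n = √(3.50×10⁻⁷) = 5.91×10⁻⁴ V = 591 µV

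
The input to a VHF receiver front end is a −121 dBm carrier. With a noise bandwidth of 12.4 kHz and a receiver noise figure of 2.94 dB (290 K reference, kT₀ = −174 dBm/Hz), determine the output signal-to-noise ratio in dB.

9.1 dB

Noise floor: N = −174 + 10 log₁₀(B) + NF
10 log₁₀(1.24×10⁴) = 40.93 dB
N = −174 + 40.93 + 2.94 = −130.13 dBm
SNR = P_sig − N = −121 − (−130.13) = 9.13 dB → 9.1 dB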